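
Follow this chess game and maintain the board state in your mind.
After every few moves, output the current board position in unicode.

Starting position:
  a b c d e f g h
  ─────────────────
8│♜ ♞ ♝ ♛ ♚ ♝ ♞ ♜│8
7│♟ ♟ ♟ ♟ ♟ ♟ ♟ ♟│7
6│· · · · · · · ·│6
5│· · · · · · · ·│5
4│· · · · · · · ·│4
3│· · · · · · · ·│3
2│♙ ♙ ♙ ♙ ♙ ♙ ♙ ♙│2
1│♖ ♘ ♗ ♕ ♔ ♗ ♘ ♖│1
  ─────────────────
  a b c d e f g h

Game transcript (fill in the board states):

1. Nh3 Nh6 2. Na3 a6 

  a b c d e f g h
  ─────────────────
8│♜ ♞ ♝ ♛ ♚ ♝ · ♜│8
7│· ♟ ♟ ♟ ♟ ♟ ♟ ♟│7
6│♟ · · · · · · ♞│6
5│· · · · · · · ·│5
4│· · · · · · · ·│4
3│♘ · · · · · · ♘│3
2│♙ ♙ ♙ ♙ ♙ ♙ ♙ ♙│2
1│♖ · ♗ ♕ ♔ ♗ · ♖│1
  ─────────────────
  a b c d e f g h

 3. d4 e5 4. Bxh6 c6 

  a b c d e f g h
  ─────────────────
8│♜ ♞ ♝ ♛ ♚ ♝ · ♜│8
7│· ♟ · ♟ · ♟ ♟ ♟│7
6│♟ · ♟ · · · · ♗│6
5│· · · · ♟ · · ·│5
4│· · · ♙ · · · ·│4
3│♘ · · · · · · ♘│3
2│♙ ♙ ♙ · ♙ ♙ ♙ ♙│2
1│♖ · · ♕ ♔ ♗ · ♖│1
  ─────────────────
  a b c d e f g h

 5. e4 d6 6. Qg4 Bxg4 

  a b c d e f g h
  ─────────────────
8│♜ ♞ · ♛ ♚ ♝ · ♜│8
7│· ♟ · · · ♟ ♟ ♟│7
6│♟ · ♟ ♟ · · · ♗│6
5│· · · · ♟ · · ·│5
4│· · · ♙ ♙ · ♝ ·│4
3│♘ · · · · · · ♘│3
2│♙ ♙ ♙ · · ♙ ♙ ♙│2
1│♖ · · · ♔ ♗ · ♖│1
  ─────────────────
  a b c d e f g h



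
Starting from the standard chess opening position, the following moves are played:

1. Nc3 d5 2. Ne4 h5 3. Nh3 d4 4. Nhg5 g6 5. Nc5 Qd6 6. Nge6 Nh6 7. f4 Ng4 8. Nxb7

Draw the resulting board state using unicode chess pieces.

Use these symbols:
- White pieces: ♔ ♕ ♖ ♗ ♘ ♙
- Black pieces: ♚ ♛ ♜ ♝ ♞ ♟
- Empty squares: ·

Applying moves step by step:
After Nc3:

♜ ♞ ♝ ♛ ♚ ♝ ♞ ♜
♟ ♟ ♟ ♟ ♟ ♟ ♟ ♟
· · · · · · · ·
· · · · · · · ·
· · · · · · · ·
· · ♘ · · · · ·
♙ ♙ ♙ ♙ ♙ ♙ ♙ ♙
♖ · ♗ ♕ ♔ ♗ ♘ ♖


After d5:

♜ ♞ ♝ ♛ ♚ ♝ ♞ ♜
♟ ♟ ♟ · ♟ ♟ ♟ ♟
· · · · · · · ·
· · · ♟ · · · ·
· · · · · · · ·
· · ♘ · · · · ·
♙ ♙ ♙ ♙ ♙ ♙ ♙ ♙
♖ · ♗ ♕ ♔ ♗ ♘ ♖


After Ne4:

♜ ♞ ♝ ♛ ♚ ♝ ♞ ♜
♟ ♟ ♟ · ♟ ♟ ♟ ♟
· · · · · · · ·
· · · ♟ · · · ·
· · · · ♘ · · ·
· · · · · · · ·
♙ ♙ ♙ ♙ ♙ ♙ ♙ ♙
♖ · ♗ ♕ ♔ ♗ ♘ ♖


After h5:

♜ ♞ ♝ ♛ ♚ ♝ ♞ ♜
♟ ♟ ♟ · ♟ ♟ ♟ ·
· · · · · · · ·
· · · ♟ · · · ♟
· · · · ♘ · · ·
· · · · · · · ·
♙ ♙ ♙ ♙ ♙ ♙ ♙ ♙
♖ · ♗ ♕ ♔ ♗ ♘ ♖


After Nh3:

♜ ♞ ♝ ♛ ♚ ♝ ♞ ♜
♟ ♟ ♟ · ♟ ♟ ♟ ·
· · · · · · · ·
· · · ♟ · · · ♟
· · · · ♘ · · ·
· · · · · · · ♘
♙ ♙ ♙ ♙ ♙ ♙ ♙ ♙
♖ · ♗ ♕ ♔ ♗ · ♖


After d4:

♜ ♞ ♝ ♛ ♚ ♝ ♞ ♜
♟ ♟ ♟ · ♟ ♟ ♟ ·
· · · · · · · ·
· · · · · · · ♟
· · · ♟ ♘ · · ·
· · · · · · · ♘
♙ ♙ ♙ ♙ ♙ ♙ ♙ ♙
♖ · ♗ ♕ ♔ ♗ · ♖


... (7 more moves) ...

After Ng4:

♜ ♞ ♝ · ♚ ♝ · ♜
♟ ♟ ♟ · ♟ ♟ · ·
· · · ♛ ♘ · ♟ ·
· · ♘ · · · · ♟
· · · ♟ · ♙ ♞ ·
· · · · · · · ·
♙ ♙ ♙ ♙ ♙ · ♙ ♙
♖ · ♗ ♕ ♔ ♗ · ♖


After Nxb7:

♜ ♞ ♝ · ♚ ♝ · ♜
♟ ♘ ♟ · ♟ ♟ · ·
· · · ♛ ♘ · ♟ ·
· · · · · · · ♟
· · · ♟ · ♙ ♞ ·
· · · · · · · ·
♙ ♙ ♙ ♙ ♙ · ♙ ♙
♖ · ♗ ♕ ♔ ♗ · ♖



  a b c d e f g h
  ─────────────────
8│♜ ♞ ♝ · ♚ ♝ · ♜│8
7│♟ ♘ ♟ · ♟ ♟ · ·│7
6│· · · ♛ ♘ · ♟ ·│6
5│· · · · · · · ♟│5
4│· · · ♟ · ♙ ♞ ·│4
3│· · · · · · · ·│3
2│♙ ♙ ♙ ♙ ♙ · ♙ ♙│2
1│♖ · ♗ ♕ ♔ ♗ · ♖│1
  ─────────────────
  a b c d e f g h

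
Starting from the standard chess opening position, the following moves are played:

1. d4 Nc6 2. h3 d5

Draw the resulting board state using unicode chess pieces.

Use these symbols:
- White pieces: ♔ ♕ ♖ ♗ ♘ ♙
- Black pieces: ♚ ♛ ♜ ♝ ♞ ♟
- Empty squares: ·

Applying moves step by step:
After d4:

♜ ♞ ♝ ♛ ♚ ♝ ♞ ♜
♟ ♟ ♟ ♟ ♟ ♟ ♟ ♟
· · · · · · · ·
· · · · · · · ·
· · · ♙ · · · ·
· · · · · · · ·
♙ ♙ ♙ · ♙ ♙ ♙ ♙
♖ ♘ ♗ ♕ ♔ ♗ ♘ ♖


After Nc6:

♜ · ♝ ♛ ♚ ♝ ♞ ♜
♟ ♟ ♟ ♟ ♟ ♟ ♟ ♟
· · ♞ · · · · ·
· · · · · · · ·
· · · ♙ · · · ·
· · · · · · · ·
♙ ♙ ♙ · ♙ ♙ ♙ ♙
♖ ♘ ♗ ♕ ♔ ♗ ♘ ♖


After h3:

♜ · ♝ ♛ ♚ ♝ ♞ ♜
♟ ♟ ♟ ♟ ♟ ♟ ♟ ♟
· · ♞ · · · · ·
· · · · · · · ·
· · · ♙ · · · ·
· · · · · · · ♙
♙ ♙ ♙ · ♙ ♙ ♙ ·
♖ ♘ ♗ ♕ ♔ ♗ ♘ ♖


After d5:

♜ · ♝ ♛ ♚ ♝ ♞ ♜
♟ ♟ ♟ · ♟ ♟ ♟ ♟
· · ♞ · · · · ·
· · · ♟ · · · ·
· · · ♙ · · · ·
· · · · · · · ♙
♙ ♙ ♙ · ♙ ♙ ♙ ·
♖ ♘ ♗ ♕ ♔ ♗ ♘ ♖



  a b c d e f g h
  ─────────────────
8│♜ · ♝ ♛ ♚ ♝ ♞ ♜│8
7│♟ ♟ ♟ · ♟ ♟ ♟ ♟│7
6│· · ♞ · · · · ·│6
5│· · · ♟ · · · ·│5
4│· · · ♙ · · · ·│4
3│· · · · · · · ♙│3
2│♙ ♙ ♙ · ♙ ♙ ♙ ·│2
1│♖ ♘ ♗ ♕ ♔ ♗ ♘ ♖│1
  ─────────────────
  a b c d e f g h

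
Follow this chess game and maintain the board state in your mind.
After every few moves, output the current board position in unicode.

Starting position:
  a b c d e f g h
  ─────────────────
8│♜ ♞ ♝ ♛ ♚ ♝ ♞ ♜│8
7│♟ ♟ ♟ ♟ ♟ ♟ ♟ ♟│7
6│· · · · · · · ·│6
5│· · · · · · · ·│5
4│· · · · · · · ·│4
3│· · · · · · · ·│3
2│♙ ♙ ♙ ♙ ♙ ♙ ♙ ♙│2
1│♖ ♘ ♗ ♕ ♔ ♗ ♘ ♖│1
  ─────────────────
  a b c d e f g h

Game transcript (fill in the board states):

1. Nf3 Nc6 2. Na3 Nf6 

  a b c d e f g h
  ─────────────────
8│♜ · ♝ ♛ ♚ ♝ · ♜│8
7│♟ ♟ ♟ ♟ ♟ ♟ ♟ ♟│7
6│· · ♞ · · ♞ · ·│6
5│· · · · · · · ·│5
4│· · · · · · · ·│4
3│♘ · · · · ♘ · ·│3
2│♙ ♙ ♙ ♙ ♙ ♙ ♙ ♙│2
1│♖ · ♗ ♕ ♔ ♗ · ♖│1
  ─────────────────
  a b c d e f g h

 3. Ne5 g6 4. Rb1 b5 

  a b c d e f g h
  ─────────────────
8│♜ · ♝ ♛ ♚ ♝ · ♜│8
7│♟ · ♟ ♟ ♟ ♟ · ♟│7
6│· · ♞ · · ♞ ♟ ·│6
5│· ♟ · · ♘ · · ·│5
4│· · · · · · · ·│4
3│♘ · · · · · · ·│3
2│♙ ♙ ♙ ♙ ♙ ♙ ♙ ♙│2
1│· ♖ ♗ ♕ ♔ ♗ · ♖│1
  ─────────────────
  a b c d e f g h

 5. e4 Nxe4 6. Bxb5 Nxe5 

  a b c d e f g h
  ─────────────────
8│♜ · ♝ ♛ ♚ ♝ · ♜│8
7│♟ · ♟ ♟ ♟ ♟ · ♟│7
6│· · · · · · ♟ ·│6
5│· ♗ · · ♞ · · ·│5
4│· · · · ♞ · · ·│4
3│♘ · · · · · · ·│3
2│♙ ♙ ♙ ♙ · ♙ ♙ ♙│2
1│· ♖ ♗ ♕ ♔ · · ♖│1
  ─────────────────
  a b c d e f g h

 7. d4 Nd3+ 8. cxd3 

  a b c d e f g h
  ─────────────────
8│♜ · ♝ ♛ ♚ ♝ · ♜│8
7│♟ · ♟ ♟ ♟ ♟ · ♟│7
6│· · · · · · ♟ ·│6
5│· ♗ · · · · · ·│5
4│· · · ♙ ♞ · · ·│4
3│♘ · · ♙ · · · ·│3
2│♙ ♙ · · · ♙ ♙ ♙│2
1│· ♖ ♗ ♕ ♔ · · ♖│1
  ─────────────────
  a b c d e f g h


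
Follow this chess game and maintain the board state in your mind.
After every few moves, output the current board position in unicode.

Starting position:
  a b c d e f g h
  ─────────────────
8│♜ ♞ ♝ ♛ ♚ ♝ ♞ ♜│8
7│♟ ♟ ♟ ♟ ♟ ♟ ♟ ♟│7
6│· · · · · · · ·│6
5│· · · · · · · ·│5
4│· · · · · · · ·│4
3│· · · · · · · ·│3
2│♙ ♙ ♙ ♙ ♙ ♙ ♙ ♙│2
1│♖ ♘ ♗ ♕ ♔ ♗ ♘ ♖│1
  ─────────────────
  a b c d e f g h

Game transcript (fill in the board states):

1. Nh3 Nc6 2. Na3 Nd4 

  a b c d e f g h
  ─────────────────
8│♜ · ♝ ♛ ♚ ♝ ♞ ♜│8
7│♟ ♟ ♟ ♟ ♟ ♟ ♟ ♟│7
6│· · · · · · · ·│6
5│· · · · · · · ·│5
4│· · · ♞ · · · ·│4
3│♘ · · · · · · ♘│3
2│♙ ♙ ♙ ♙ ♙ ♙ ♙ ♙│2
1│♖ · ♗ ♕ ♔ ♗ · ♖│1
  ─────────────────
  a b c d e f g h

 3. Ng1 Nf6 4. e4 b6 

  a b c d e f g h
  ─────────────────
8│♜ · ♝ ♛ ♚ ♝ · ♜│8
7│♟ · ♟ ♟ ♟ ♟ ♟ ♟│7
6│· ♟ · · · ♞ · ·│6
5│· · · · · · · ·│5
4│· · · ♞ ♙ · · ·│4
3│♘ · · · · · · ·│3
2│♙ ♙ ♙ ♙ · ♙ ♙ ♙│2
1│♖ · ♗ ♕ ♔ ♗ ♘ ♖│1
  ─────────────────
  a b c d e f g h

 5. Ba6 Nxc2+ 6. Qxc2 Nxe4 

  a b c d e f g h
  ─────────────────
8│♜ · ♝ ♛ ♚ ♝ · ♜│8
7│♟ · ♟ ♟ ♟ ♟ ♟ ♟│7
6│♗ ♟ · · · · · ·│6
5│· · · · · · · ·│5
4│· · · · ♞ · · ·│4
3│♘ · · · · · · ·│3
2│♙ ♙ ♕ ♙ · ♙ ♙ ♙│2
1│♖ · ♗ · ♔ · ♘ ♖│1
  ─────────────────
  a b c d e f g h

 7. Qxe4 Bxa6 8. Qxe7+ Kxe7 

  a b c d e f g h
  ─────────────────
8│♜ · · ♛ · ♝ · ♜│8
7│♟ · ♟ ♟ ♚ ♟ ♟ ♟│7
6│♝ ♟ · · · · · ·│6
5│· · · · · · · ·│5
4│· · · · · · · ·│4
3│♘ · · · · · · ·│3
2│♙ ♙ · ♙ · ♙ ♙ ♙│2
1│♖ · ♗ · ♔ · ♘ ♖│1
  ─────────────────
  a b c d e f g h

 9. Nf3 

  a b c d e f g h
  ─────────────────
8│♜ · · ♛ · ♝ · ♜│8
7│♟ · ♟ ♟ ♚ ♟ ♟ ♟│7
6│♝ ♟ · · · · · ·│6
5│· · · · · · · ·│5
4│· · · · · · · ·│4
3│♘ · · · · ♘ · ·│3
2│♙ ♙ · ♙ · ♙ ♙ ♙│2
1│♖ · ♗ · ♔ · · ♖│1
  ─────────────────
  a b c d e f g h


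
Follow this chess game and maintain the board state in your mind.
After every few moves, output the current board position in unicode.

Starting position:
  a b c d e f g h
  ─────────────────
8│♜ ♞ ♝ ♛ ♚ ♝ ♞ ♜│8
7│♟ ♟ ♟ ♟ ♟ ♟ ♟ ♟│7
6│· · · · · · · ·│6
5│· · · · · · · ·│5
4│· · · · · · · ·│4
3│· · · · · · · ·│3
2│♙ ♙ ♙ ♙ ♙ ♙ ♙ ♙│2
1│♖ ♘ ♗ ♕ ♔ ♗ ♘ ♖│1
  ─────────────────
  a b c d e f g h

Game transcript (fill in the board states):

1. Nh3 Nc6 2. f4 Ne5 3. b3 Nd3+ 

  a b c d e f g h
  ─────────────────
8│♜ · ♝ ♛ ♚ ♝ ♞ ♜│8
7│♟ ♟ ♟ ♟ ♟ ♟ ♟ ♟│7
6│· · · · · · · ·│6
5│· · · · · · · ·│5
4│· · · · · ♙ · ·│4
3│· ♙ · ♞ · · · ♘│3
2│♙ · ♙ ♙ ♙ · ♙ ♙│2
1│♖ ♘ ♗ ♕ ♔ ♗ · ♖│1
  ─────────────────
  a b c d e f g h

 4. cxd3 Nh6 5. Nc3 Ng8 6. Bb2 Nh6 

  a b c d e f g h
  ─────────────────
8│♜ · ♝ ♛ ♚ ♝ · ♜│8
7│♟ ♟ ♟ ♟ ♟ ♟ ♟ ♟│7
6│· · · · · · · ♞│6
5│· · · · · · · ·│5
4│· · · · · ♙ · ·│4
3│· ♙ ♘ ♙ · · · ♘│3
2│♙ ♗ · ♙ ♙ · ♙ ♙│2
1│♖ · · ♕ ♔ ♗ · ♖│1
  ─────────────────
  a b c d e f g h

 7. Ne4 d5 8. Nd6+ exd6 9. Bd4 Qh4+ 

  a b c d e f g h
  ─────────────────
8│♜ · ♝ · ♚ ♝ · ♜│8
7│♟ ♟ ♟ · · ♟ ♟ ♟│7
6│· · · ♟ · · · ♞│6
5│· · · ♟ · · · ·│5
4│· · · ♗ · ♙ · ♛│4
3│· ♙ · ♙ · · · ♘│3
2│♙ · · ♙ ♙ · ♙ ♙│2
1│♖ · · ♕ ♔ ♗ · ♖│1
  ─────────────────
  a b c d e f g h

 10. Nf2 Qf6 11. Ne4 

  a b c d e f g h
  ─────────────────
8│♜ · ♝ · ♚ ♝ · ♜│8
7│♟ ♟ ♟ · · ♟ ♟ ♟│7
6│· · · ♟ · ♛ · ♞│6
5│· · · ♟ · · · ·│5
4│· · · ♗ ♘ ♙ · ·│4
3│· ♙ · ♙ · · · ·│3
2│♙ · · ♙ ♙ · ♙ ♙│2
1│♖ · · ♕ ♔ ♗ · ♖│1
  ─────────────────
  a b c d e f g h


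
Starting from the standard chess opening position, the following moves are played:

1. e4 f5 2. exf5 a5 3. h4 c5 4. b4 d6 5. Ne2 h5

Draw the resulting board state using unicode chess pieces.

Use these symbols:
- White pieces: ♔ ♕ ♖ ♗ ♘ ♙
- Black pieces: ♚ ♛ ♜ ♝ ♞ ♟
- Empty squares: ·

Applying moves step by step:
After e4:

♜ ♞ ♝ ♛ ♚ ♝ ♞ ♜
♟ ♟ ♟ ♟ ♟ ♟ ♟ ♟
· · · · · · · ·
· · · · · · · ·
· · · · ♙ · · ·
· · · · · · · ·
♙ ♙ ♙ ♙ · ♙ ♙ ♙
♖ ♘ ♗ ♕ ♔ ♗ ♘ ♖


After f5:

♜ ♞ ♝ ♛ ♚ ♝ ♞ ♜
♟ ♟ ♟ ♟ ♟ · ♟ ♟
· · · · · · · ·
· · · · · ♟ · ·
· · · · ♙ · · ·
· · · · · · · ·
♙ ♙ ♙ ♙ · ♙ ♙ ♙
♖ ♘ ♗ ♕ ♔ ♗ ♘ ♖


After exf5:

♜ ♞ ♝ ♛ ♚ ♝ ♞ ♜
♟ ♟ ♟ ♟ ♟ · ♟ ♟
· · · · · · · ·
· · · · · ♙ · ·
· · · · · · · ·
· · · · · · · ·
♙ ♙ ♙ ♙ · ♙ ♙ ♙
♖ ♘ ♗ ♕ ♔ ♗ ♘ ♖


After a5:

♜ ♞ ♝ ♛ ♚ ♝ ♞ ♜
· ♟ ♟ ♟ ♟ · ♟ ♟
· · · · · · · ·
♟ · · · · ♙ · ·
· · · · · · · ·
· · · · · · · ·
♙ ♙ ♙ ♙ · ♙ ♙ ♙
♖ ♘ ♗ ♕ ♔ ♗ ♘ ♖


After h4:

♜ ♞ ♝ ♛ ♚ ♝ ♞ ♜
· ♟ ♟ ♟ ♟ · ♟ ♟
· · · · · · · ·
♟ · · · · ♙ · ·
· · · · · · · ♙
· · · · · · · ·
♙ ♙ ♙ ♙ · ♙ ♙ ·
♖ ♘ ♗ ♕ ♔ ♗ ♘ ♖


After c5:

♜ ♞ ♝ ♛ ♚ ♝ ♞ ♜
· ♟ · ♟ ♟ · ♟ ♟
· · · · · · · ·
♟ · ♟ · · ♙ · ·
· · · · · · · ♙
· · · · · · · ·
♙ ♙ ♙ ♙ · ♙ ♙ ·
♖ ♘ ♗ ♕ ♔ ♗ ♘ ♖


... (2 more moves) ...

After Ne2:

♜ ♞ ♝ ♛ ♚ ♝ ♞ ♜
· ♟ · · ♟ · ♟ ♟
· · · ♟ · · · ·
♟ · ♟ · · ♙ · ·
· ♙ · · · · · ♙
· · · · · · · ·
♙ · ♙ ♙ ♘ ♙ ♙ ·
♖ ♘ ♗ ♕ ♔ ♗ · ♖


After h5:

♜ ♞ ♝ ♛ ♚ ♝ ♞ ♜
· ♟ · · ♟ · ♟ ·
· · · ♟ · · · ·
♟ · ♟ · · ♙ · ♟
· ♙ · · · · · ♙
· · · · · · · ·
♙ · ♙ ♙ ♘ ♙ ♙ ·
♖ ♘ ♗ ♕ ♔ ♗ · ♖



  a b c d e f g h
  ─────────────────
8│♜ ♞ ♝ ♛ ♚ ♝ ♞ ♜│8
7│· ♟ · · ♟ · ♟ ·│7
6│· · · ♟ · · · ·│6
5│♟ · ♟ · · ♙ · ♟│5
4│· ♙ · · · · · ♙│4
3│· · · · · · · ·│3
2│♙ · ♙ ♙ ♘ ♙ ♙ ·│2
1│♖ ♘ ♗ ♕ ♔ ♗ · ♖│1
  ─────────────────
  a b c d e f g h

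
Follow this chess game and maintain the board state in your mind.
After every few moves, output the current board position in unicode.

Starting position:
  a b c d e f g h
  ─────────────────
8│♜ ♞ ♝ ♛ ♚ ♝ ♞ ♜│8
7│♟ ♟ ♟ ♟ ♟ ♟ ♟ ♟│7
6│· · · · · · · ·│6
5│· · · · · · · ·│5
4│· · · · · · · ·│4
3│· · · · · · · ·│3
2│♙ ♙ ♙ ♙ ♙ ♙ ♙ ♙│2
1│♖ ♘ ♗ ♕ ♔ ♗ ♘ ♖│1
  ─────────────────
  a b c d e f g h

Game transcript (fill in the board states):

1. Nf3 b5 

  a b c d e f g h
  ─────────────────
8│♜ ♞ ♝ ♛ ♚ ♝ ♞ ♜│8
7│♟ · ♟ ♟ ♟ ♟ ♟ ♟│7
6│· · · · · · · ·│6
5│· ♟ · · · · · ·│5
4│· · · · · · · ·│4
3│· · · · · ♘ · ·│3
2│♙ ♙ ♙ ♙ ♙ ♙ ♙ ♙│2
1│♖ ♘ ♗ ♕ ♔ ♗ · ♖│1
  ─────────────────
  a b c d e f g h

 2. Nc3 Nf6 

  a b c d e f g h
  ─────────────────
8│♜ ♞ ♝ ♛ ♚ ♝ · ♜│8
7│♟ · ♟ ♟ ♟ ♟ ♟ ♟│7
6│· · · · · ♞ · ·│6
5│· ♟ · · · · · ·│5
4│· · · · · · · ·│4
3│· · ♘ · · ♘ · ·│3
2│♙ ♙ ♙ ♙ ♙ ♙ ♙ ♙│2
1│♖ · ♗ ♕ ♔ ♗ · ♖│1
  ─────────────────
  a b c d e f g h

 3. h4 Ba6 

  a b c d e f g h
  ─────────────────
8│♜ ♞ · ♛ ♚ ♝ · ♜│8
7│♟ · ♟ ♟ ♟ ♟ ♟ ♟│7
6│♝ · · · · ♞ · ·│6
5│· ♟ · · · · · ·│5
4│· · · · · · · ♙│4
3│· · ♘ · · ♘ · ·│3
2│♙ ♙ ♙ ♙ ♙ ♙ ♙ ·│2
1│♖ · ♗ ♕ ♔ ♗ · ♖│1
  ─────────────────
  a b c d e f g h

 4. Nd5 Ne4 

  a b c d e f g h
  ─────────────────
8│♜ ♞ · ♛ ♚ ♝ · ♜│8
7│♟ · ♟ ♟ ♟ ♟ ♟ ♟│7
6│♝ · · · · · · ·│6
5│· ♟ · ♘ · · · ·│5
4│· · · · ♞ · · ♙│4
3│· · · · · ♘ · ·│3
2│♙ ♙ ♙ ♙ ♙ ♙ ♙ ·│2
1│♖ · ♗ ♕ ♔ ♗ · ♖│1
  ─────────────────
  a b c d e f g h

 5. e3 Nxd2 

  a b c d e f g h
  ─────────────────
8│♜ ♞ · ♛ ♚ ♝ · ♜│8
7│♟ · ♟ ♟ ♟ ♟ ♟ ♟│7
6│♝ · · · · · · ·│6
5│· ♟ · ♘ · · · ·│5
4│· · · · · · · ♙│4
3│· · · · ♙ ♘ · ·│3
2│♙ ♙ ♙ ♞ · ♙ ♙ ·│2
1│♖ · ♗ ♕ ♔ ♗ · ♖│1
  ─────────────────
  a b c d e f g h



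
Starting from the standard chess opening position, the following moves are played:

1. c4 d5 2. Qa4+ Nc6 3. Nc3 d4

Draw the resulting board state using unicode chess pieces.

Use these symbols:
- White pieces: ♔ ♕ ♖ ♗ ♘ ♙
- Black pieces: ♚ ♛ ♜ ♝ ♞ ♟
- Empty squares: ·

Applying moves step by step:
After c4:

♜ ♞ ♝ ♛ ♚ ♝ ♞ ♜
♟ ♟ ♟ ♟ ♟ ♟ ♟ ♟
· · · · · · · ·
· · · · · · · ·
· · ♙ · · · · ·
· · · · · · · ·
♙ ♙ · ♙ ♙ ♙ ♙ ♙
♖ ♘ ♗ ♕ ♔ ♗ ♘ ♖


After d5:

♜ ♞ ♝ ♛ ♚ ♝ ♞ ♜
♟ ♟ ♟ · ♟ ♟ ♟ ♟
· · · · · · · ·
· · · ♟ · · · ·
· · ♙ · · · · ·
· · · · · · · ·
♙ ♙ · ♙ ♙ ♙ ♙ ♙
♖ ♘ ♗ ♕ ♔ ♗ ♘ ♖


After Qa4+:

♜ ♞ ♝ ♛ ♚ ♝ ♞ ♜
♟ ♟ ♟ · ♟ ♟ ♟ ♟
· · · · · · · ·
· · · ♟ · · · ·
♕ · ♙ · · · · ·
· · · · · · · ·
♙ ♙ · ♙ ♙ ♙ ♙ ♙
♖ ♘ ♗ · ♔ ♗ ♘ ♖


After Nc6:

♜ · ♝ ♛ ♚ ♝ ♞ ♜
♟ ♟ ♟ · ♟ ♟ ♟ ♟
· · ♞ · · · · ·
· · · ♟ · · · ·
♕ · ♙ · · · · ·
· · · · · · · ·
♙ ♙ · ♙ ♙ ♙ ♙ ♙
♖ ♘ ♗ · ♔ ♗ ♘ ♖


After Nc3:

♜ · ♝ ♛ ♚ ♝ ♞ ♜
♟ ♟ ♟ · ♟ ♟ ♟ ♟
· · ♞ · · · · ·
· · · ♟ · · · ·
♕ · ♙ · · · · ·
· · ♘ · · · · ·
♙ ♙ · ♙ ♙ ♙ ♙ ♙
♖ · ♗ · ♔ ♗ ♘ ♖


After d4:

♜ · ♝ ♛ ♚ ♝ ♞ ♜
♟ ♟ ♟ · ♟ ♟ ♟ ♟
· · ♞ · · · · ·
· · · · · · · ·
♕ · ♙ ♟ · · · ·
· · ♘ · · · · ·
♙ ♙ · ♙ ♙ ♙ ♙ ♙
♖ · ♗ · ♔ ♗ ♘ ♖



  a b c d e f g h
  ─────────────────
8│♜ · ♝ ♛ ♚ ♝ ♞ ♜│8
7│♟ ♟ ♟ · ♟ ♟ ♟ ♟│7
6│· · ♞ · · · · ·│6
5│· · · · · · · ·│5
4│♕ · ♙ ♟ · · · ·│4
3│· · ♘ · · · · ·│3
2│♙ ♙ · ♙ ♙ ♙ ♙ ♙│2
1│♖ · ♗ · ♔ ♗ ♘ ♖│1
  ─────────────────
  a b c d e f g h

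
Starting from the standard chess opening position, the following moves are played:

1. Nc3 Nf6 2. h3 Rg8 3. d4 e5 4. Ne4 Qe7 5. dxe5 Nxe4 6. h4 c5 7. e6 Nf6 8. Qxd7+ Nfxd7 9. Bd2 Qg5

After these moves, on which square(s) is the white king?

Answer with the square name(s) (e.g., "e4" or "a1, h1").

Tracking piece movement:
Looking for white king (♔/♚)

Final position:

  a b c d e f g h
  ─────────────────
8│♜ ♞ ♝ · ♚ ♝ ♜ ·│8
7│♟ ♟ · ♞ · ♟ ♟ ♟│7
6│· · · · ♙ · · ·│6
5│· · ♟ · · · ♛ ·│5
4│· · · · · · · ♙│4
3│· · · · · · · ·│3
2│♙ ♙ ♙ ♗ ♙ ♙ ♙ ·│2
1│♖ · · · ♔ ♗ ♘ ♖│1
  ─────────────────
  a b c d e f g h


e1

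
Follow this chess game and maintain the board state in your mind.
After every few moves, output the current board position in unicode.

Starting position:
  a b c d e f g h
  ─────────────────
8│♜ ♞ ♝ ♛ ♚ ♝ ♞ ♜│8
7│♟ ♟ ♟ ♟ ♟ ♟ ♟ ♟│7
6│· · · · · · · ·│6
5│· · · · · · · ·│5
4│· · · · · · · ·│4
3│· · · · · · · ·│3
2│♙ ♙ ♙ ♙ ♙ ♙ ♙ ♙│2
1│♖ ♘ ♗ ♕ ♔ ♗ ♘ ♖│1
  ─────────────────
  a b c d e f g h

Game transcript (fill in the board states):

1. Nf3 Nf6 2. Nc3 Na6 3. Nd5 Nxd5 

  a b c d e f g h
  ─────────────────
8│♜ · ♝ ♛ ♚ ♝ · ♜│8
7│♟ ♟ ♟ ♟ ♟ ♟ ♟ ♟│7
6│♞ · · · · · · ·│6
5│· · · ♞ · · · ·│5
4│· · · · · · · ·│4
3│· · · · · ♘ · ·│3
2│♙ ♙ ♙ ♙ ♙ ♙ ♙ ♙│2
1│♖ · ♗ ♕ ♔ ♗ · ♖│1
  ─────────────────
  a b c d e f g h

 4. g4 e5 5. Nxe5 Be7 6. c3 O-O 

  a b c d e f g h
  ─────────────────
8│♜ · ♝ ♛ · ♜ ♚ ·│8
7│♟ ♟ ♟ ♟ ♝ ♟ ♟ ♟│7
6│♞ · · · · · · ·│6
5│· · · ♞ ♘ · · ·│5
4│· · · · · · ♙ ·│4
3│· · ♙ · · · · ·│3
2│♙ ♙ · ♙ ♙ ♙ · ♙│2
1│♖ · ♗ ♕ ♔ ♗ · ♖│1
  ─────────────────
  a b c d e f g h

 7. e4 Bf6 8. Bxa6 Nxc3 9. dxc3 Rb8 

  a b c d e f g h
  ─────────────────
8│· ♜ ♝ ♛ · ♜ ♚ ·│8
7│♟ ♟ ♟ ♟ · ♟ ♟ ♟│7
6│♗ · · · · ♝ · ·│6
5│· · · · ♘ · · ·│5
4│· · · · ♙ · ♙ ·│4
3│· · ♙ · · · · ·│3
2│♙ ♙ · · · ♙ · ♙│2
1│♖ · ♗ ♕ ♔ · · ♖│1
  ─────────────────
  a b c d e f g h

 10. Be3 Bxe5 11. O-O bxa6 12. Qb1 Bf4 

  a b c d e f g h
  ─────────────────
8│· ♜ ♝ ♛ · ♜ ♚ ·│8
7│♟ · ♟ ♟ · ♟ ♟ ♟│7
6│♟ · · · · · · ·│6
5│· · · · · · · ·│5
4│· · · · ♙ ♝ ♙ ·│4
3│· · ♙ · ♗ · · ·│3
2│♙ ♙ · · · ♙ · ♙│2
1│♖ ♕ · · · ♖ ♔ ·│1
  ─────────────────
  a b c d e f g h

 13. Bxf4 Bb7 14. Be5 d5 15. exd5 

  a b c d e f g h
  ─────────────────
8│· ♜ · ♛ · ♜ ♚ ·│8
7│♟ ♝ ♟ · · ♟ ♟ ♟│7
6│♟ · · · · · · ·│6
5│· · · ♙ ♗ · · ·│5
4│· · · · · · ♙ ·│4
3│· · ♙ · · · · ·│3
2│♙ ♙ · · · ♙ · ♙│2
1│♖ ♕ · · · ♖ ♔ ·│1
  ─────────────────
  a b c d e f g h


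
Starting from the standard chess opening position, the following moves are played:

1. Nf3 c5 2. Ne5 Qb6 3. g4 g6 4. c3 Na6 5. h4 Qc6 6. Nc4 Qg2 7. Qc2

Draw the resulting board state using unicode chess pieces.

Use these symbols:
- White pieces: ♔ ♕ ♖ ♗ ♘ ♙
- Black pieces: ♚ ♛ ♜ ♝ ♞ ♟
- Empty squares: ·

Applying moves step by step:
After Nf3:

♜ ♞ ♝ ♛ ♚ ♝ ♞ ♜
♟ ♟ ♟ ♟ ♟ ♟ ♟ ♟
· · · · · · · ·
· · · · · · · ·
· · · · · · · ·
· · · · · ♘ · ·
♙ ♙ ♙ ♙ ♙ ♙ ♙ ♙
♖ ♘ ♗ ♕ ♔ ♗ · ♖


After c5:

♜ ♞ ♝ ♛ ♚ ♝ ♞ ♜
♟ ♟ · ♟ ♟ ♟ ♟ ♟
· · · · · · · ·
· · ♟ · · · · ·
· · · · · · · ·
· · · · · ♘ · ·
♙ ♙ ♙ ♙ ♙ ♙ ♙ ♙
♖ ♘ ♗ ♕ ♔ ♗ · ♖


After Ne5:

♜ ♞ ♝ ♛ ♚ ♝ ♞ ♜
♟ ♟ · ♟ ♟ ♟ ♟ ♟
· · · · · · · ·
· · ♟ · ♘ · · ·
· · · · · · · ·
· · · · · · · ·
♙ ♙ ♙ ♙ ♙ ♙ ♙ ♙
♖ ♘ ♗ ♕ ♔ ♗ · ♖


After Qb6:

♜ ♞ ♝ · ♚ ♝ ♞ ♜
♟ ♟ · ♟ ♟ ♟ ♟ ♟
· ♛ · · · · · ·
· · ♟ · ♘ · · ·
· · · · · · · ·
· · · · · · · ·
♙ ♙ ♙ ♙ ♙ ♙ ♙ ♙
♖ ♘ ♗ ♕ ♔ ♗ · ♖


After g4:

♜ ♞ ♝ · ♚ ♝ ♞ ♜
♟ ♟ · ♟ ♟ ♟ ♟ ♟
· ♛ · · · · · ·
· · ♟ · ♘ · · ·
· · · · · · ♙ ·
· · · · · · · ·
♙ ♙ ♙ ♙ ♙ ♙ · ♙
♖ ♘ ♗ ♕ ♔ ♗ · ♖


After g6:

♜ ♞ ♝ · ♚ ♝ ♞ ♜
♟ ♟ · ♟ ♟ ♟ · ♟
· ♛ · · · · ♟ ·
· · ♟ · ♘ · · ·
· · · · · · ♙ ·
· · · · · · · ·
♙ ♙ ♙ ♙ ♙ ♙ · ♙
♖ ♘ ♗ ♕ ♔ ♗ · ♖


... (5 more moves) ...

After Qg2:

♜ · ♝ · ♚ ♝ ♞ ♜
♟ ♟ · ♟ ♟ ♟ · ♟
♞ · · · · · ♟ ·
· · ♟ · · · · ·
· · ♘ · · · ♙ ♙
· · ♙ · · · · ·
♙ ♙ · ♙ ♙ ♙ ♛ ·
♖ ♘ ♗ ♕ ♔ ♗ · ♖


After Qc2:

♜ · ♝ · ♚ ♝ ♞ ♜
♟ ♟ · ♟ ♟ ♟ · ♟
♞ · · · · · ♟ ·
· · ♟ · · · · ·
· · ♘ · · · ♙ ♙
· · ♙ · · · · ·
♙ ♙ ♕ ♙ ♙ ♙ ♛ ·
♖ ♘ ♗ · ♔ ♗ · ♖



  a b c d e f g h
  ─────────────────
8│♜ · ♝ · ♚ ♝ ♞ ♜│8
7│♟ ♟ · ♟ ♟ ♟ · ♟│7
6│♞ · · · · · ♟ ·│6
5│· · ♟ · · · · ·│5
4│· · ♘ · · · ♙ ♙│4
3│· · ♙ · · · · ·│3
2│♙ ♙ ♕ ♙ ♙ ♙ ♛ ·│2
1│♖ ♘ ♗ · ♔ ♗ · ♖│1
  ─────────────────
  a b c d e f g h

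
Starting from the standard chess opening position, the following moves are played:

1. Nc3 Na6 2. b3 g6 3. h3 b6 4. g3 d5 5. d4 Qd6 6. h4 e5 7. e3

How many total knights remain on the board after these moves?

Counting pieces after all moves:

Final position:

  a b c d e f g h
  ─────────────────
8│♜ · ♝ · ♚ ♝ ♞ ♜│8
7│♟ · ♟ · · ♟ · ♟│7
6│♞ ♟ · ♛ · · ♟ ·│6
5│· · · ♟ ♟ · · ·│5
4│· · · ♙ · · · ♙│4
3│· ♙ ♘ · ♙ · ♙ ·│3
2│♙ · ♙ · · ♙ · ·│2
1│♖ · ♗ ♕ ♔ ♗ ♘ ♖│1
  ─────────────────
  a b c d e f g h


4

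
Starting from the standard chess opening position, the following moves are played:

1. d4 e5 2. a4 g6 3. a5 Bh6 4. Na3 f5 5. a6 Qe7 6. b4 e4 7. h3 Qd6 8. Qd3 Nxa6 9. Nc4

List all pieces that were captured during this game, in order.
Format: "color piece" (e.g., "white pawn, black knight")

Tracking captures:
  Nxa6: captured white pawn

white pawn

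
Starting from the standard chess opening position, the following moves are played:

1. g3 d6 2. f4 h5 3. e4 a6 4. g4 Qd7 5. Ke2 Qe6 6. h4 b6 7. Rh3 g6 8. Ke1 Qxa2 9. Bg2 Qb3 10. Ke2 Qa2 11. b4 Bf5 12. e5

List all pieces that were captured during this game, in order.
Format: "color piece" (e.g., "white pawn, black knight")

Tracking captures:
  Qxa2: captured white pawn

white pawn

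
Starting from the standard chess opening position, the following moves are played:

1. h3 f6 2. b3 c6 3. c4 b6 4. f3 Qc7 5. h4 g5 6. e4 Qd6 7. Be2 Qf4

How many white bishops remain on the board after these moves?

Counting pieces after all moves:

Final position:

  a b c d e f g h
  ─────────────────
8│♜ ♞ ♝ · ♚ ♝ ♞ ♜│8
7│♟ · · ♟ ♟ · · ♟│7
6│· ♟ ♟ · · ♟ · ·│6
5│· · · · · · ♟ ·│5
4│· · ♙ · ♙ ♛ · ♙│4
3│· ♙ · · · ♙ · ·│3
2│♙ · · ♙ ♗ · ♙ ·│2
1│♖ ♘ ♗ ♕ ♔ · ♘ ♖│1
  ─────────────────
  a b c d e f g h


2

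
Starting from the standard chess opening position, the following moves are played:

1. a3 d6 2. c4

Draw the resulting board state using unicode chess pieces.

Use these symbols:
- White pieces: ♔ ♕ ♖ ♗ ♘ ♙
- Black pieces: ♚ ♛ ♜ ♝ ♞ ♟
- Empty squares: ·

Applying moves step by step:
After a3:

♜ ♞ ♝ ♛ ♚ ♝ ♞ ♜
♟ ♟ ♟ ♟ ♟ ♟ ♟ ♟
· · · · · · · ·
· · · · · · · ·
· · · · · · · ·
♙ · · · · · · ·
· ♙ ♙ ♙ ♙ ♙ ♙ ♙
♖ ♘ ♗ ♕ ♔ ♗ ♘ ♖


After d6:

♜ ♞ ♝ ♛ ♚ ♝ ♞ ♜
♟ ♟ ♟ · ♟ ♟ ♟ ♟
· · · ♟ · · · ·
· · · · · · · ·
· · · · · · · ·
♙ · · · · · · ·
· ♙ ♙ ♙ ♙ ♙ ♙ ♙
♖ ♘ ♗ ♕ ♔ ♗ ♘ ♖


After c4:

♜ ♞ ♝ ♛ ♚ ♝ ♞ ♜
♟ ♟ ♟ · ♟ ♟ ♟ ♟
· · · ♟ · · · ·
· · · · · · · ·
· · ♙ · · · · ·
♙ · · · · · · ·
· ♙ · ♙ ♙ ♙ ♙ ♙
♖ ♘ ♗ ♕ ♔ ♗ ♘ ♖



  a b c d e f g h
  ─────────────────
8│♜ ♞ ♝ ♛ ♚ ♝ ♞ ♜│8
7│♟ ♟ ♟ · ♟ ♟ ♟ ♟│7
6│· · · ♟ · · · ·│6
5│· · · · · · · ·│5
4│· · ♙ · · · · ·│4
3│♙ · · · · · · ·│3
2│· ♙ · ♙ ♙ ♙ ♙ ♙│2
1│♖ ♘ ♗ ♕ ♔ ♗ ♘ ♖│1
  ─────────────────
  a b c d e f g h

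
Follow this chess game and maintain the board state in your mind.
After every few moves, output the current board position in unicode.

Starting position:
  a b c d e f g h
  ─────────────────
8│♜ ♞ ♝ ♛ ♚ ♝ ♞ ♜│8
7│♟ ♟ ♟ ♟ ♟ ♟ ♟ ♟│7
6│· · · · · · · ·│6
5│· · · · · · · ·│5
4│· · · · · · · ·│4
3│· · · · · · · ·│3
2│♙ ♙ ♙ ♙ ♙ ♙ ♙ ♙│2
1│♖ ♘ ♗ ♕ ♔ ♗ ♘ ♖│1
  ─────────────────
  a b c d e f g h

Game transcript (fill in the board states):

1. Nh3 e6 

  a b c d e f g h
  ─────────────────
8│♜ ♞ ♝ ♛ ♚ ♝ ♞ ♜│8
7│♟ ♟ ♟ ♟ · ♟ ♟ ♟│7
6│· · · · ♟ · · ·│6
5│· · · · · · · ·│5
4│· · · · · · · ·│4
3│· · · · · · · ♘│3
2│♙ ♙ ♙ ♙ ♙ ♙ ♙ ♙│2
1│♖ ♘ ♗ ♕ ♔ ♗ · ♖│1
  ─────────────────
  a b c d e f g h

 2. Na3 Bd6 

  a b c d e f g h
  ─────────────────
8│♜ ♞ ♝ ♛ ♚ · ♞ ♜│8
7│♟ ♟ ♟ ♟ · ♟ ♟ ♟│7
6│· · · ♝ ♟ · · ·│6
5│· · · · · · · ·│5
4│· · · · · · · ·│4
3│♘ · · · · · · ♘│3
2│♙ ♙ ♙ ♙ ♙ ♙ ♙ ♙│2
1│♖ · ♗ ♕ ♔ ♗ · ♖│1
  ─────────────────
  a b c d e f g h

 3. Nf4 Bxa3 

  a b c d e f g h
  ─────────────────
8│♜ ♞ ♝ ♛ ♚ · ♞ ♜│8
7│♟ ♟ ♟ ♟ · ♟ ♟ ♟│7
6│· · · · ♟ · · ·│6
5│· · · · · · · ·│5
4│· · · · · ♘ · ·│4
3│♝ · · · · · · ·│3
2│♙ ♙ ♙ ♙ ♙ ♙ ♙ ♙│2
1│♖ · ♗ ♕ ♔ ♗ · ♖│1
  ─────────────────
  a b c d e f g h

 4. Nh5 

  a b c d e f g h
  ─────────────────
8│♜ ♞ ♝ ♛ ♚ · ♞ ♜│8
7│♟ ♟ ♟ ♟ · ♟ ♟ ♟│7
6│· · · · ♟ · · ·│6
5│· · · · · · · ♘│5
4│· · · · · · · ·│4
3│♝ · · · · · · ·│3
2│♙ ♙ ♙ ♙ ♙ ♙ ♙ ♙│2
1│♖ · ♗ ♕ ♔ ♗ · ♖│1
  ─────────────────
  a b c d e f g h


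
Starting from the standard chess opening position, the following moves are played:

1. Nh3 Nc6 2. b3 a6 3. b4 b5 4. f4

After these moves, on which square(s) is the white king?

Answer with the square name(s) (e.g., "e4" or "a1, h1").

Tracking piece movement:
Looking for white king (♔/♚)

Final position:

  a b c d e f g h
  ─────────────────
8│♜ · ♝ ♛ ♚ ♝ ♞ ♜│8
7│· · ♟ ♟ ♟ ♟ ♟ ♟│7
6│♟ · ♞ · · · · ·│6
5│· ♟ · · · · · ·│5
4│· ♙ · · · ♙ · ·│4
3│· · · · · · · ♘│3
2│♙ · ♙ ♙ ♙ · ♙ ♙│2
1│♖ ♘ ♗ ♕ ♔ ♗ · ♖│1
  ─────────────────
  a b c d e f g h


e1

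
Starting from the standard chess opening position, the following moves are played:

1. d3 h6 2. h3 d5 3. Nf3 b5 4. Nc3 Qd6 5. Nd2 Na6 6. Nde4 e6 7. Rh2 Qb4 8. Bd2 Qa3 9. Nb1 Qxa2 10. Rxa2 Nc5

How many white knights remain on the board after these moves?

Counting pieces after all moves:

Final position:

  a b c d e f g h
  ─────────────────
8│♜ · ♝ · ♚ ♝ ♞ ♜│8
7│♟ · ♟ · · ♟ ♟ ·│7
6│· · · · ♟ · · ♟│6
5│· ♟ ♞ ♟ · · · ·│5
4│· · · · ♘ · · ·│4
3│· · · ♙ · · · ♙│3
2│♖ ♙ ♙ ♗ ♙ ♙ ♙ ♖│2
1│· ♘ · ♕ ♔ ♗ · ·│1
  ─────────────────
  a b c d e f g h


2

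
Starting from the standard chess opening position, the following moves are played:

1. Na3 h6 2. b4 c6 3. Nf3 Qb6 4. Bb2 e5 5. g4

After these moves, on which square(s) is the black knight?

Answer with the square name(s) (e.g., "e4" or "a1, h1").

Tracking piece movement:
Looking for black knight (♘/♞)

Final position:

  a b c d e f g h
  ─────────────────
8│♜ ♞ ♝ · ♚ ♝ ♞ ♜│8
7│♟ ♟ · ♟ · ♟ ♟ ·│7
6│· ♛ ♟ · · · · ♟│6
5│· · · · ♟ · · ·│5
4│· ♙ · · · · ♙ ·│4
3│♘ · · · · ♘ · ·│3
2│♙ ♗ ♙ ♙ ♙ ♙ · ♙│2
1│♖ · · ♕ ♔ ♗ · ♖│1
  ─────────────────
  a b c d e f g h


b8, g8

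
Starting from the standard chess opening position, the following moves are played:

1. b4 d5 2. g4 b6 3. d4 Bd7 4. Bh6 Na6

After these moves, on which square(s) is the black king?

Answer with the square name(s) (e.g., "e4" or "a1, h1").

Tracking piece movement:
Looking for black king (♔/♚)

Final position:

  a b c d e f g h
  ─────────────────
8│♜ · · ♛ ♚ ♝ ♞ ♜│8
7│♟ · ♟ ♝ ♟ ♟ ♟ ♟│7
6│♞ ♟ · · · · · ♗│6
5│· · · ♟ · · · ·│5
4│· ♙ · ♙ · · ♙ ·│4
3│· · · · · · · ·│3
2│♙ · ♙ · ♙ ♙ · ♙│2
1│♖ ♘ · ♕ ♔ ♗ ♘ ♖│1
  ─────────────────
  a b c d e f g h


e8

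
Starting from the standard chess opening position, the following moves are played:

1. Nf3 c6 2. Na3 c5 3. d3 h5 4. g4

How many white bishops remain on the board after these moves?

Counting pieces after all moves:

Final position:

  a b c d e f g h
  ─────────────────
8│♜ ♞ ♝ ♛ ♚ ♝ ♞ ♜│8
7│♟ ♟ · ♟ ♟ ♟ ♟ ·│7
6│· · · · · · · ·│6
5│· · ♟ · · · · ♟│5
4│· · · · · · ♙ ·│4
3│♘ · · ♙ · ♘ · ·│3
2│♙ ♙ ♙ · ♙ ♙ · ♙│2
1│♖ · ♗ ♕ ♔ ♗ · ♖│1
  ─────────────────
  a b c d e f g h


2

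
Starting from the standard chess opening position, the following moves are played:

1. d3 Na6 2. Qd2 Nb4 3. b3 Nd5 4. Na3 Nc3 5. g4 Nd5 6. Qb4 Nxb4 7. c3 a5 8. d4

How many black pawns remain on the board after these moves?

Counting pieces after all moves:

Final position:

  a b c d e f g h
  ─────────────────
8│♜ · ♝ ♛ ♚ ♝ ♞ ♜│8
7│· ♟ ♟ ♟ ♟ ♟ ♟ ♟│7
6│· · · · · · · ·│6
5│♟ · · · · · · ·│5
4│· ♞ · ♙ · · ♙ ·│4
3│♘ ♙ ♙ · · · · ·│3
2│♙ · · · ♙ ♙ · ♙│2
1│♖ · ♗ · ♔ ♗ ♘ ♖│1
  ─────────────────
  a b c d e f g h


8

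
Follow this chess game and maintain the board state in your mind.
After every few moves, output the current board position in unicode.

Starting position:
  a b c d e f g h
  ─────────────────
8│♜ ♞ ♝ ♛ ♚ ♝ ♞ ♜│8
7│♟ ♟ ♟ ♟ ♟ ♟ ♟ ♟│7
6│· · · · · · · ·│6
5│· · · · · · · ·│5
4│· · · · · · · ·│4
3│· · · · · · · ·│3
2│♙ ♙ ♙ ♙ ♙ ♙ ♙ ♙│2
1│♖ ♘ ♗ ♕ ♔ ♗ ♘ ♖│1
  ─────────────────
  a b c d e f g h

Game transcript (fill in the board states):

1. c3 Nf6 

  a b c d e f g h
  ─────────────────
8│♜ ♞ ♝ ♛ ♚ ♝ · ♜│8
7│♟ ♟ ♟ ♟ ♟ ♟ ♟ ♟│7
6│· · · · · ♞ · ·│6
5│· · · · · · · ·│5
4│· · · · · · · ·│4
3│· · ♙ · · · · ·│3
2│♙ ♙ · ♙ ♙ ♙ ♙ ♙│2
1│♖ ♘ ♗ ♕ ♔ ♗ ♘ ♖│1
  ─────────────────
  a b c d e f g h

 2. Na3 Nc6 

  a b c d e f g h
  ─────────────────
8│♜ · ♝ ♛ ♚ ♝ · ♜│8
7│♟ ♟ ♟ ♟ ♟ ♟ ♟ ♟│7
6│· · ♞ · · ♞ · ·│6
5│· · · · · · · ·│5
4│· · · · · · · ·│4
3│♘ · ♙ · · · · ·│3
2│♙ ♙ · ♙ ♙ ♙ ♙ ♙│2
1│♖ · ♗ ♕ ♔ ♗ ♘ ♖│1
  ─────────────────
  a b c d e f g h

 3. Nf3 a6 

  a b c d e f g h
  ─────────────────
8│♜ · ♝ ♛ ♚ ♝ · ♜│8
7│· ♟ ♟ ♟ ♟ ♟ ♟ ♟│7
6│♟ · ♞ · · ♞ · ·│6
5│· · · · · · · ·│5
4│· · · · · · · ·│4
3│♘ · ♙ · · ♘ · ·│3
2│♙ ♙ · ♙ ♙ ♙ ♙ ♙│2
1│♖ · ♗ ♕ ♔ ♗ · ♖│1
  ─────────────────
  a b c d e f g h

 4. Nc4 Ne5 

  a b c d e f g h
  ─────────────────
8│♜ · ♝ ♛ ♚ ♝ · ♜│8
7│· ♟ ♟ ♟ ♟ ♟ ♟ ♟│7
6│♟ · · · · ♞ · ·│6
5│· · · · ♞ · · ·│5
4│· · ♘ · · · · ·│4
3│· · ♙ · · ♘ · ·│3
2│♙ ♙ · ♙ ♙ ♙ ♙ ♙│2
1│♖ · ♗ ♕ ♔ ♗ · ♖│1
  ─────────────────
  a b c d e f g h

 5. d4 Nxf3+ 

  a b c d e f g h
  ─────────────────
8│♜ · ♝ ♛ ♚ ♝ · ♜│8
7│· ♟ ♟ ♟ ♟ ♟ ♟ ♟│7
6│♟ · · · · ♞ · ·│6
5│· · · · · · · ·│5
4│· · ♘ ♙ · · · ·│4
3│· · ♙ · · ♞ · ·│3
2│♙ ♙ · · ♙ ♙ ♙ ♙│2
1│♖ · ♗ ♕ ♔ ♗ · ♖│1
  ─────────────────
  a b c d e f g h

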